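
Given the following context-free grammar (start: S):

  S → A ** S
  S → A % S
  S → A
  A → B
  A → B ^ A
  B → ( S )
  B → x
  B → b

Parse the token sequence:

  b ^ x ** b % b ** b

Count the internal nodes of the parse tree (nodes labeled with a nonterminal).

14

[S [A [B b] ^ [A [B x]]] ** [S [A [B b]] % [S [A [B b]] ** [S [A [B b]]]]]]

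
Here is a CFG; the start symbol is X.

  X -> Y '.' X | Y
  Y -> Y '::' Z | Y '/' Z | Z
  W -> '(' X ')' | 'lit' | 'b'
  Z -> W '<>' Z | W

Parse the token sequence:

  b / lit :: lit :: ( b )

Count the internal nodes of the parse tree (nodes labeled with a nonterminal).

17

[X [Y [Y [Y [Y [Z [W b]]] / [Z [W lit]]] :: [Z [W lit]]] :: [Z [W ( [X [Y [Z [W b]]]] )]]]]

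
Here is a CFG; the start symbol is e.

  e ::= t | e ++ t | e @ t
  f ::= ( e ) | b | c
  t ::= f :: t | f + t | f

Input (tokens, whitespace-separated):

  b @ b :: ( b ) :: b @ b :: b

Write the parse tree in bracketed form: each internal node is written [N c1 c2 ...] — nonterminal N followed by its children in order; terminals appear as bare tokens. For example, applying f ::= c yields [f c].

[e [e [e [t [f b]]] @ [t [f b] :: [t [f ( [e [t [f b]]] )] :: [t [f b]]]]] @ [t [f b] :: [t [f b]]]]

e
e @ t
e @ t @ t
t @ t @ t
f @ t @ t
b @ t @ t
b @ f :: t @ t
b @ b :: t @ t
b @ b :: f :: t @ t
b @ b :: ( e ) :: t @ t
b @ b :: ( t ) :: t @ t
b @ b :: ( f ) :: t @ t
b @ b :: ( b ) :: t @ t
b @ b :: ( b ) :: f @ t
b @ b :: ( b ) :: b @ t
b @ b :: ( b ) :: b @ f :: t
b @ b :: ( b ) :: b @ b :: t
b @ b :: ( b ) :: b @ b :: f
b @ b :: ( b ) :: b @ b :: b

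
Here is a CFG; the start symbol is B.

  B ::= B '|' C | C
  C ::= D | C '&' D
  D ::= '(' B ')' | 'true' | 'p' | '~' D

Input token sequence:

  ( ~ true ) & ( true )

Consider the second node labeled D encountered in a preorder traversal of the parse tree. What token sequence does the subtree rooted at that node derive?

~ true

[B [C [C [D ( [B [C [D ~ [D true]]]] )]] & [D ( [B [C [D true]]] )]]]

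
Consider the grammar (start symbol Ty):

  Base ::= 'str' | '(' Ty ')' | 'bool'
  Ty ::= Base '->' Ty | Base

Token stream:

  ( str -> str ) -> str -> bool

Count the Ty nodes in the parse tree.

[Ty [Base ( [Ty [Base str] -> [Ty [Base str]]] )] -> [Ty [Base str] -> [Ty [Base bool]]]]

5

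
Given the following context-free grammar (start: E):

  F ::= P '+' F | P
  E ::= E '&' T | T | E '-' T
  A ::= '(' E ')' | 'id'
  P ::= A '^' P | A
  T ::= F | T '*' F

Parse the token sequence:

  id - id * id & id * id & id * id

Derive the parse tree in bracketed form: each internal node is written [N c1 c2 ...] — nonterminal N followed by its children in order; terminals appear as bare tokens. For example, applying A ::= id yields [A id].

[E [E [E [E [T [F [P [A id]]]]] - [T [T [F [P [A id]]]] * [F [P [A id]]]]] & [T [T [F [P [A id]]]] * [F [P [A id]]]]] & [T [T [F [P [A id]]]] * [F [P [A id]]]]]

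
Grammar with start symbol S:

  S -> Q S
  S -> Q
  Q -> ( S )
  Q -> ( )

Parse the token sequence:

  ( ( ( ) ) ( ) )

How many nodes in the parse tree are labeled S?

[S [Q ( [S [Q ( [S [Q ( )]] )] [S [Q ( )]]] )]]

4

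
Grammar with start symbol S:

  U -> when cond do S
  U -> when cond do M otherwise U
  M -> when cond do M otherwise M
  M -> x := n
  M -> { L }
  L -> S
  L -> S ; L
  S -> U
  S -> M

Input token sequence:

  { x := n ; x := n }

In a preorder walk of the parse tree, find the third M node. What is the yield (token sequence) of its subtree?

x := n

[S [M { [L [S [M x := n]] ; [L [S [M x := n]]]] }]]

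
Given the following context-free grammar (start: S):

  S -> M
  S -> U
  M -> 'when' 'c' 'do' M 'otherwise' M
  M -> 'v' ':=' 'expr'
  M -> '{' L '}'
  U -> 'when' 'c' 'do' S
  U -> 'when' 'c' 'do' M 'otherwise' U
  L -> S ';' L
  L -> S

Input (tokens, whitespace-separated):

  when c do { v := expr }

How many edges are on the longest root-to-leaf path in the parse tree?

7

[S [U when c do [S [M { [L [S [M v := expr]]] }]]]]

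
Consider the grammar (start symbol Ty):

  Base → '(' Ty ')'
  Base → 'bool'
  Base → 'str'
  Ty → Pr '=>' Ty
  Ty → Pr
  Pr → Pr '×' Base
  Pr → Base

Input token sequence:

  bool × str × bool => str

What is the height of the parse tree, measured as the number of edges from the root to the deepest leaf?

5

[Ty [Pr [Pr [Pr [Base bool]] × [Base str]] × [Base bool]] => [Ty [Pr [Base str]]]]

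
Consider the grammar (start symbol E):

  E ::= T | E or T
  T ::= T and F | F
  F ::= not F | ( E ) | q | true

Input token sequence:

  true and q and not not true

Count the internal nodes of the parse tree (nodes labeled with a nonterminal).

9

[E [T [T [T [F true]] and [F q]] and [F not [F not [F true]]]]]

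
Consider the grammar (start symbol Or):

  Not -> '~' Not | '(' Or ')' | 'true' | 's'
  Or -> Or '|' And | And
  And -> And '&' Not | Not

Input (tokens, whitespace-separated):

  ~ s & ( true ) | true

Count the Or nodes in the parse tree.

3

[Or [Or [And [And [Not ~ [Not s]]] & [Not ( [Or [And [Not true]]] )]]] | [And [Not true]]]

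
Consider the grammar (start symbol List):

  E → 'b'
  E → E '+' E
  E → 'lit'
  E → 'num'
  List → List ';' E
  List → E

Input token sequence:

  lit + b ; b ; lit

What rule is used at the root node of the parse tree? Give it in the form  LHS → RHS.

List → List ';' E

[List [List [List [E [E lit] + [E b]]] ; [E b]] ; [E lit]]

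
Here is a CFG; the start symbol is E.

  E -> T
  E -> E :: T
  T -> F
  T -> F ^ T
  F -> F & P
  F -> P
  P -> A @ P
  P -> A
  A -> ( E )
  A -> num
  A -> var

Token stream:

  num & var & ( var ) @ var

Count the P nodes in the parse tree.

[E [T [F [F [F [P [A num]]] & [P [A var]]] & [P [A ( [E [T [F [P [A var]]]]] )] @ [P [A var]]]]]]

5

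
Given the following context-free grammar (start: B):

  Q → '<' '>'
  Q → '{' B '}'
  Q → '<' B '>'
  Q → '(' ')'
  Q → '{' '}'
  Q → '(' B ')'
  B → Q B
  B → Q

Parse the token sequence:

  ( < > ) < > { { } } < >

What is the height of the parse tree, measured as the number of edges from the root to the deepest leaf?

[B [Q ( [B [Q < >]] )] [B [Q < >] [B [Q { [B [Q { }]] }] [B [Q < >]]]]]

6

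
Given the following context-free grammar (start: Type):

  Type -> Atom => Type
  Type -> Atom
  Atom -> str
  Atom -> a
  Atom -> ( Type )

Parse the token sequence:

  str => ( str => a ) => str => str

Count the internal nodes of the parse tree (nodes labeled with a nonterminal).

[Type [Atom str] => [Type [Atom ( [Type [Atom str] => [Type [Atom a]]] )] => [Type [Atom str] => [Type [Atom str]]]]]

12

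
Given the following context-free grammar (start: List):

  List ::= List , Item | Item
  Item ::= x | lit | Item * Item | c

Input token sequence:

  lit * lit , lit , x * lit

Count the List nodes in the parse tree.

3

[List [List [List [Item [Item lit] * [Item lit]]] , [Item lit]] , [Item [Item x] * [Item lit]]]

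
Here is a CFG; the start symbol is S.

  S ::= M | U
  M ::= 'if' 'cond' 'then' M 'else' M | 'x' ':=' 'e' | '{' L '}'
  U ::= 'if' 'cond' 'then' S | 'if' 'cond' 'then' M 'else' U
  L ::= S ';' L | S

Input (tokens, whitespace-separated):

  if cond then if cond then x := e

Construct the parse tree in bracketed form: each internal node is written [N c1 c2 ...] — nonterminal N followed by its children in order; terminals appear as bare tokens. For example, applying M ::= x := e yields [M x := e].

S
U
if cond then S
if cond then U
if cond then if cond then S
if cond then if cond then M
if cond then if cond then x := e

[S [U if cond then [S [U if cond then [S [M x := e]]]]]]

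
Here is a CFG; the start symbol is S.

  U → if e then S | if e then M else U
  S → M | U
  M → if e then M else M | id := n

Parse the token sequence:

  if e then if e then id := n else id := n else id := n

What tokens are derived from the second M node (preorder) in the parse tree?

if e then id := n else id := n

[S [M if e then [M if e then [M id := n] else [M id := n]] else [M id := n]]]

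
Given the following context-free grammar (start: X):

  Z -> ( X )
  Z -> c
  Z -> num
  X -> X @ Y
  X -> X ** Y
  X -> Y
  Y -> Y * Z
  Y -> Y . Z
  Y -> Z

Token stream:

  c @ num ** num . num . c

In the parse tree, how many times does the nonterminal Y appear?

[X [X [X [Y [Z c]]] @ [Y [Z num]]] ** [Y [Y [Y [Z num]] . [Z num]] . [Z c]]]

5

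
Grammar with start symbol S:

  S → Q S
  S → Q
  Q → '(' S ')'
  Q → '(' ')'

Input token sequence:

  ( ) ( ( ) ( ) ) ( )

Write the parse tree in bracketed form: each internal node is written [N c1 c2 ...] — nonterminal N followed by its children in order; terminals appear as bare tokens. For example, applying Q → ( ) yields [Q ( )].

S
Q S
( ) S
( ) Q S
( ) ( S ) S
( ) ( Q S ) S
( ) ( ( ) S ) S
( ) ( ( ) Q ) S
( ) ( ( ) ( ) ) S
( ) ( ( ) ( ) ) Q
( ) ( ( ) ( ) ) ( )

[S [Q ( )] [S [Q ( [S [Q ( )] [S [Q ( )]]] )] [S [Q ( )]]]]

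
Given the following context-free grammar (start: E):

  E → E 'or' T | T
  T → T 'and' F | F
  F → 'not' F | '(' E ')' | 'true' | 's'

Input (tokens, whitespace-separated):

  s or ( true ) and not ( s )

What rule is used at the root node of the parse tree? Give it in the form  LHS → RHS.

[E [E [T [F s]]] or [T [T [F ( [E [T [F true]]] )]] and [F not [F ( [E [T [F s]]] )]]]]

E → E 'or' T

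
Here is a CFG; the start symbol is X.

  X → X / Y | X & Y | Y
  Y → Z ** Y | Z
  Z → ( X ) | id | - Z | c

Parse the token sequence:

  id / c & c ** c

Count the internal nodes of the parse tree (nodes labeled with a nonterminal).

11

[X [X [X [Y [Z id]]] / [Y [Z c]]] & [Y [Z c] ** [Y [Z c]]]]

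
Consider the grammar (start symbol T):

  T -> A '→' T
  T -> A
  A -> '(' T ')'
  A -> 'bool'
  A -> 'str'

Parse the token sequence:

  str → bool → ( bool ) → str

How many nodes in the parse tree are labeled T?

[T [A str] → [T [A bool] → [T [A ( [T [A bool]] )] → [T [A str]]]]]

5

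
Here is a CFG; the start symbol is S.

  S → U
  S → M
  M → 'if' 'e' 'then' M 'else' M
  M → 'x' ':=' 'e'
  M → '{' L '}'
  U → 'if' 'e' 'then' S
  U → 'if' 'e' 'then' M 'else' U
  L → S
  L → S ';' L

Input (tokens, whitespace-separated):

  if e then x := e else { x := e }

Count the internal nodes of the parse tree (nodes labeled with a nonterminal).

7

[S [M if e then [M x := e] else [M { [L [S [M x := e]]] }]]]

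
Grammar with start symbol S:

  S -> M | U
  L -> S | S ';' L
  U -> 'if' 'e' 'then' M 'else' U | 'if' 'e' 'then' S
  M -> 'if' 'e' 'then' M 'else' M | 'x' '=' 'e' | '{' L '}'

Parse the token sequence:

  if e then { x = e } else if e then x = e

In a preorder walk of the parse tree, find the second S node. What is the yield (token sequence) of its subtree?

x = e

[S [U if e then [M { [L [S [M x = e]]] }] else [U if e then [S [M x = e]]]]]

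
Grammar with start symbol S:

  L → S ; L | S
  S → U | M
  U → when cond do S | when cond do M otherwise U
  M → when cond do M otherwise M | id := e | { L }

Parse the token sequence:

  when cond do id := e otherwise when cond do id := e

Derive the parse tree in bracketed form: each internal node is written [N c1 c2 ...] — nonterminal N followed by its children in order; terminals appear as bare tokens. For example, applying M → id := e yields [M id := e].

[S [U when cond do [M id := e] otherwise [U when cond do [S [M id := e]]]]]

S
U
when cond do M otherwise U
when cond do id := e otherwise U
when cond do id := e otherwise when cond do S
when cond do id := e otherwise when cond do M
when cond do id := e otherwise when cond do id := e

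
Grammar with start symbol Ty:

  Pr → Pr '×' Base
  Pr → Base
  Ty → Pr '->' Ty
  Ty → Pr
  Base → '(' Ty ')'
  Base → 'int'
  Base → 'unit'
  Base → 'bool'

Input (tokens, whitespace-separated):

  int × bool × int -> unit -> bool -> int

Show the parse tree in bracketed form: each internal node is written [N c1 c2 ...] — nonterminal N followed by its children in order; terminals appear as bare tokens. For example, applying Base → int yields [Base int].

Ty
Pr -> Ty
Pr × Base -> Ty
Pr × Base × Base -> Ty
Base × Base × Base -> Ty
int × Base × Base -> Ty
int × bool × Base -> Ty
int × bool × int -> Ty
int × bool × int -> Pr -> Ty
int × bool × int -> Base -> Ty
int × bool × int -> unit -> Ty
int × bool × int -> unit -> Pr -> Ty
int × bool × int -> unit -> Base -> Ty
int × bool × int -> unit -> bool -> Ty
int × bool × int -> unit -> bool -> Pr
int × bool × int -> unit -> bool -> Base
int × bool × int -> unit -> bool -> int

[Ty [Pr [Pr [Pr [Base int]] × [Base bool]] × [Base int]] -> [Ty [Pr [Base unit]] -> [Ty [Pr [Base bool]] -> [Ty [Pr [Base int]]]]]]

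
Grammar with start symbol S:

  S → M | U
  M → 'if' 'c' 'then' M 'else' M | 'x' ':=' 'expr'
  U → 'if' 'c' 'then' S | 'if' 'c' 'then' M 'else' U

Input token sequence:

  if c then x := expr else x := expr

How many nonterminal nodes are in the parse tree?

[S [M if c then [M x := expr] else [M x := expr]]]

4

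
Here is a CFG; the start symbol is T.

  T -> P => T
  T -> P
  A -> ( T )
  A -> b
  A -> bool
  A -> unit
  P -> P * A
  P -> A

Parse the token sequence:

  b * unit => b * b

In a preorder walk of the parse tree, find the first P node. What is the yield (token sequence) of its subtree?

b * unit

[T [P [P [A b]] * [A unit]] => [T [P [P [A b]] * [A b]]]]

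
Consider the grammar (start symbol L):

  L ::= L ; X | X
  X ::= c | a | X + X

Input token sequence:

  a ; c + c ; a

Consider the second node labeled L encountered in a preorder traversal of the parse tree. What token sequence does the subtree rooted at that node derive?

[L [L [L [X a]] ; [X [X c] + [X c]]] ; [X a]]

a ; c + c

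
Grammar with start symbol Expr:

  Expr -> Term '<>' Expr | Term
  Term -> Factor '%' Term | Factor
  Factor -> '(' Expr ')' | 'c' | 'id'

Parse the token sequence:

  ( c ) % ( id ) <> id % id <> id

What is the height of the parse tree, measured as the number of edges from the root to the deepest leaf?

[Expr [Term [Factor ( [Expr [Term [Factor c]]] )] % [Term [Factor ( [Expr [Term [Factor id]]] )]]] <> [Expr [Term [Factor id] % [Term [Factor id]]] <> [Expr [Term [Factor id]]]]]

7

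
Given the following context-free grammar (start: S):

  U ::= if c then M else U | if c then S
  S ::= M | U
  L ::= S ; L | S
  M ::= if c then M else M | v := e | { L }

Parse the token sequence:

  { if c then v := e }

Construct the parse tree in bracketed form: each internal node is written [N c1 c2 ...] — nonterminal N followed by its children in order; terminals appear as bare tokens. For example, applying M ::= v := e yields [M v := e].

S
M
{ L }
{ S }
{ U }
{ if c then S }
{ if c then M }
{ if c then v := e }

[S [M { [L [S [U if c then [S [M v := e]]]]] }]]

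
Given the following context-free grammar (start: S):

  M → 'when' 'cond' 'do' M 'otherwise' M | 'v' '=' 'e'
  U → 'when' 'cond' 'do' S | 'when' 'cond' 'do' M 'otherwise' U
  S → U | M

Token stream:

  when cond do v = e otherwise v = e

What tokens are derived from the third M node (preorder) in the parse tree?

[S [M when cond do [M v = e] otherwise [M v = e]]]

v = e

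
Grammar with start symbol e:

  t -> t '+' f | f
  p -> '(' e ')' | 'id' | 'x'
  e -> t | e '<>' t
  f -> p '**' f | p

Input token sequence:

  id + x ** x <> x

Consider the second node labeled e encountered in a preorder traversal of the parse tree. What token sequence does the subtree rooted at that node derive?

id + x ** x

[e [e [t [t [f [p id]]] + [f [p x] ** [f [p x]]]]] <> [t [f [p x]]]]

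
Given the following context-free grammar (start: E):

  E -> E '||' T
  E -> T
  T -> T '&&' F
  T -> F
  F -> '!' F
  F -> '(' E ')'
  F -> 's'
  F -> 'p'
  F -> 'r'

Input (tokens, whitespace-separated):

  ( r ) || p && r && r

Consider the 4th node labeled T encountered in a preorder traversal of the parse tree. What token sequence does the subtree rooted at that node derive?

[E [E [T [F ( [E [T [F r]]] )]]] || [T [T [T [F p]] && [F r]] && [F r]]]

p && r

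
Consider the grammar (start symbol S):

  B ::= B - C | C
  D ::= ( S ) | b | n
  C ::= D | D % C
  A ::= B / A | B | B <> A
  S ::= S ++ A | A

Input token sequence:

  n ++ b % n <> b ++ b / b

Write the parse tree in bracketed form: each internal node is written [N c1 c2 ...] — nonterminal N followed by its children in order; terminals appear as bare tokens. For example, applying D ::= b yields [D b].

[S [S [S [A [B [C [D n]]]]] ++ [A [B [C [D b] % [C [D n]]]] <> [A [B [C [D b]]]]]] ++ [A [B [C [D b]]] / [A [B [C [D b]]]]]]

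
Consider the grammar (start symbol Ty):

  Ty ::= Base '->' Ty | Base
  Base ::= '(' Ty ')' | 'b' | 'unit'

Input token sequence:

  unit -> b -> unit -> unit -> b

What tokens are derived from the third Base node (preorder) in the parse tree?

[Ty [Base unit] -> [Ty [Base b] -> [Ty [Base unit] -> [Ty [Base unit] -> [Ty [Base b]]]]]]

unit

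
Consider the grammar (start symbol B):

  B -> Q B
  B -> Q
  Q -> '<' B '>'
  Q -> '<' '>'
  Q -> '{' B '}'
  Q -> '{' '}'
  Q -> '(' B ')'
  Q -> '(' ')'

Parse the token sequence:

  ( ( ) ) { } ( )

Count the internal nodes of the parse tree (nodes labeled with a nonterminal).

8

[B [Q ( [B [Q ( )]] )] [B [Q { }] [B [Q ( )]]]]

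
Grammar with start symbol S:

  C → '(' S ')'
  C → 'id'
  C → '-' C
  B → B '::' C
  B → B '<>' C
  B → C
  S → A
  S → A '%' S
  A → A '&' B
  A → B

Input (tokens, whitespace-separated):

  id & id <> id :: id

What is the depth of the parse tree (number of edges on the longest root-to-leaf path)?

6

[S [A [A [B [C id]]] & [B [B [B [C id]] <> [C id]] :: [C id]]]]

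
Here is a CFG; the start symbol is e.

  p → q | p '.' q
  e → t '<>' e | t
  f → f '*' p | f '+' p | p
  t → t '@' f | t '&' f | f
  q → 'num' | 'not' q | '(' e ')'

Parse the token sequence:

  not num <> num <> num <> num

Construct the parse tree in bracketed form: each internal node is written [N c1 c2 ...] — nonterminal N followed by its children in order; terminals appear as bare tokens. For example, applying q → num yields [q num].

[e [t [f [p [q not [q num]]]]] <> [e [t [f [p [q num]]]] <> [e [t [f [p [q num]]]] <> [e [t [f [p [q num]]]]]]]]

e
t <> e
f <> e
p <> e
q <> e
not q <> e
not num <> e
not num <> t <> e
not num <> f <> e
not num <> p <> e
not num <> q <> e
not num <> num <> e
not num <> num <> t <> e
not num <> num <> f <> e
not num <> num <> p <> e
not num <> num <> q <> e
not num <> num <> num <> e
not num <> num <> num <> t
not num <> num <> num <> f
not num <> num <> num <> p
not num <> num <> num <> q
not num <> num <> num <> num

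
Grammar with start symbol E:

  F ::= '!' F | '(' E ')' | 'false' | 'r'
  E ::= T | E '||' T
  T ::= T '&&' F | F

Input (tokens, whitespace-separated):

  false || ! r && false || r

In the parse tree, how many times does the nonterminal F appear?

[E [E [E [T [F false]]] || [T [T [F ! [F r]]] && [F false]]] || [T [F r]]]

5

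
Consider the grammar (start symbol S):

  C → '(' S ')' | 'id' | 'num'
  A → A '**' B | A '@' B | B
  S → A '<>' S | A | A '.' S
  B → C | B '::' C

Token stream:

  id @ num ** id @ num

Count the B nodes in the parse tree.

[S [A [A [A [A [B [C id]]] @ [B [C num]]] ** [B [C id]]] @ [B [C num]]]]

4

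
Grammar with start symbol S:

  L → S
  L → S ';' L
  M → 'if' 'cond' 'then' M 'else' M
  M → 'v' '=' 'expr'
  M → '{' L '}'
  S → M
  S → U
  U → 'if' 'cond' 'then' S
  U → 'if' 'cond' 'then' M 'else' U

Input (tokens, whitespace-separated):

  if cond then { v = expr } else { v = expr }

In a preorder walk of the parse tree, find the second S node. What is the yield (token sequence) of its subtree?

v = expr

[S [M if cond then [M { [L [S [M v = expr]]] }] else [M { [L [S [M v = expr]]] }]]]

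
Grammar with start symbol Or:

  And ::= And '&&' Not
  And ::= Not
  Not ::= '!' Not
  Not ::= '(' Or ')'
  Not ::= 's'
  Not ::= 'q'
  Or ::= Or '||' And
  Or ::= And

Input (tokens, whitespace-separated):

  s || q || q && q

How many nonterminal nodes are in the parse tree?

11

[Or [Or [Or [And [Not s]]] || [And [Not q]]] || [And [And [Not q]] && [Not q]]]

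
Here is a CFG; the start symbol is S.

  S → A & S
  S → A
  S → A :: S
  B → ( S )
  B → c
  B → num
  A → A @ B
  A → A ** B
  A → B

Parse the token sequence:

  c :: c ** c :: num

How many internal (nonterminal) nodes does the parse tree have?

11

[S [A [B c]] :: [S [A [A [B c]] ** [B c]] :: [S [A [B num]]]]]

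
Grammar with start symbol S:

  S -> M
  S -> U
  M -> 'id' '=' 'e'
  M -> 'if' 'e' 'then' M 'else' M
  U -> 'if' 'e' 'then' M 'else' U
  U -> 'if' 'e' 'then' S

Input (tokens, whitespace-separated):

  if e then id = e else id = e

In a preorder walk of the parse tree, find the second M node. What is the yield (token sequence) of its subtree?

id = e

[S [M if e then [M id = e] else [M id = e]]]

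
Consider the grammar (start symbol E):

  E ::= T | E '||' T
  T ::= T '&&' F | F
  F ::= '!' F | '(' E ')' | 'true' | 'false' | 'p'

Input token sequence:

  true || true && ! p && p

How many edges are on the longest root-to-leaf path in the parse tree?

5

[E [E [T [F true]]] || [T [T [T [F true]] && [F ! [F p]]] && [F p]]]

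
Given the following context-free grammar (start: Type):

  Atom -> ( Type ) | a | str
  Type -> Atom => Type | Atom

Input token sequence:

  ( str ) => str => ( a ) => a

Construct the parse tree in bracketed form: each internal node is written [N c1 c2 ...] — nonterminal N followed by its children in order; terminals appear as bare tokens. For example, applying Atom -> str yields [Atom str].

[Type [Atom ( [Type [Atom str]] )] => [Type [Atom str] => [Type [Atom ( [Type [Atom a]] )] => [Type [Atom a]]]]]

Type
Atom => Type
( Type ) => Type
( Atom ) => Type
( str ) => Type
( str ) => Atom => Type
( str ) => str => Type
( str ) => str => Atom => Type
( str ) => str => ( Type ) => Type
( str ) => str => ( Atom ) => Type
( str ) => str => ( a ) => Type
( str ) => str => ( a ) => Atom
( str ) => str => ( a ) => a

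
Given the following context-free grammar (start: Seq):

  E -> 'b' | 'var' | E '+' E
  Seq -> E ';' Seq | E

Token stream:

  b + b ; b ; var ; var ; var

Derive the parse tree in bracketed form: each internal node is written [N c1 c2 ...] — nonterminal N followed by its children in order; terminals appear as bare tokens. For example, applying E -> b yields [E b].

Seq
E ; Seq
E + E ; Seq
b + E ; Seq
b + b ; Seq
b + b ; E ; Seq
b + b ; b ; Seq
b + b ; b ; E ; Seq
b + b ; b ; var ; Seq
b + b ; b ; var ; E ; Seq
b + b ; b ; var ; var ; Seq
b + b ; b ; var ; var ; E
b + b ; b ; var ; var ; var

[Seq [E [E b] + [E b]] ; [Seq [E b] ; [Seq [E var] ; [Seq [E var] ; [Seq [E var]]]]]]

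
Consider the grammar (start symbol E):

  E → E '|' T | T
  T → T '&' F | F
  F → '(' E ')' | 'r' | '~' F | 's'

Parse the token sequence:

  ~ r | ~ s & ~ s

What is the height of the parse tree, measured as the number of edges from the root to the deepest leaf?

[E [E [T [F ~ [F r]]]] | [T [T [F ~ [F s]]] & [F ~ [F s]]]]

5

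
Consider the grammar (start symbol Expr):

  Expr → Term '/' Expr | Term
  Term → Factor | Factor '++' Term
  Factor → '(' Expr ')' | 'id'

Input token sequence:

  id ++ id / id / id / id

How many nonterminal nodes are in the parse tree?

14

[Expr [Term [Factor id] ++ [Term [Factor id]]] / [Expr [Term [Factor id]] / [Expr [Term [Factor id]] / [Expr [Term [Factor id]]]]]]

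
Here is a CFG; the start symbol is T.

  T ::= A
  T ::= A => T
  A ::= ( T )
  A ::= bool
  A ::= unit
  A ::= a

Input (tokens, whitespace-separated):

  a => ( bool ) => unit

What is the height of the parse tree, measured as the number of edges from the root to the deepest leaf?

[T [A a] => [T [A ( [T [A bool]] )] => [T [A unit]]]]

5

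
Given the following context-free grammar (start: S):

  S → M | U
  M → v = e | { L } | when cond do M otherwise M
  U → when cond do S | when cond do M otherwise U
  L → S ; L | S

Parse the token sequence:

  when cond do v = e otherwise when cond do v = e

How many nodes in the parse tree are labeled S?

[S [U when cond do [M v = e] otherwise [U when cond do [S [M v = e]]]]]

2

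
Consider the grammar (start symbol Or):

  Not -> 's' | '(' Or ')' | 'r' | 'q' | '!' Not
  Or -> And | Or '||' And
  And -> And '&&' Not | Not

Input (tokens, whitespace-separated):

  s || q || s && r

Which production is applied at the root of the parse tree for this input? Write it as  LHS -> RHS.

[Or [Or [Or [And [Not s]]] || [And [Not q]]] || [And [And [Not s]] && [Not r]]]

Or -> Or '||' And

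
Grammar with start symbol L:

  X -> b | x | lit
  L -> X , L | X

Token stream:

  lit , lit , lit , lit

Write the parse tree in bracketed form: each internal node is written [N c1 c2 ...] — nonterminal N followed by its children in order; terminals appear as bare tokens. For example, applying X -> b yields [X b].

L
X , L
lit , L
lit , X , L
lit , lit , L
lit , lit , X , L
lit , lit , lit , L
lit , lit , lit , X
lit , lit , lit , lit

[L [X lit] , [L [X lit] , [L [X lit] , [L [X lit]]]]]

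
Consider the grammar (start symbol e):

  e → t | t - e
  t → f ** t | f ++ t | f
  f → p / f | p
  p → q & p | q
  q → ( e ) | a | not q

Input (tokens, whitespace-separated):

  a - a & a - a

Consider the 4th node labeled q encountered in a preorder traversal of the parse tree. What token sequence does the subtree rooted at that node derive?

[e [t [f [p [q a]]]] - [e [t [f [p [q a] & [p [q a]]]]] - [e [t [f [p [q a]]]]]]]

a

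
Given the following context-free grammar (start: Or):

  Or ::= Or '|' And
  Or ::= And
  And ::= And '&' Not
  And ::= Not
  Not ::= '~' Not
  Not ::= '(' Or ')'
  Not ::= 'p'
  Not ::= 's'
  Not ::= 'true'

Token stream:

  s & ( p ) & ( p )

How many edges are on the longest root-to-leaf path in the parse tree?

7

[Or [And [And [And [Not s]] & [Not ( [Or [And [Not p]]] )]] & [Not ( [Or [And [Not p]]] )]]]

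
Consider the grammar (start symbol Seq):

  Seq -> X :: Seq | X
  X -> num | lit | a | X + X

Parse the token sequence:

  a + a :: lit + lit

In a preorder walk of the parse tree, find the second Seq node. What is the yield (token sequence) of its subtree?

[Seq [X [X a] + [X a]] :: [Seq [X [X lit] + [X lit]]]]

lit + lit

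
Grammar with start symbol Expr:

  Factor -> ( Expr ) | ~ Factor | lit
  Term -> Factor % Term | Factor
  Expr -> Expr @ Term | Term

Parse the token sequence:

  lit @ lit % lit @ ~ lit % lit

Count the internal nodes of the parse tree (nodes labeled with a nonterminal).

14

[Expr [Expr [Expr [Term [Factor lit]]] @ [Term [Factor lit] % [Term [Factor lit]]]] @ [Term [Factor ~ [Factor lit]] % [Term [Factor lit]]]]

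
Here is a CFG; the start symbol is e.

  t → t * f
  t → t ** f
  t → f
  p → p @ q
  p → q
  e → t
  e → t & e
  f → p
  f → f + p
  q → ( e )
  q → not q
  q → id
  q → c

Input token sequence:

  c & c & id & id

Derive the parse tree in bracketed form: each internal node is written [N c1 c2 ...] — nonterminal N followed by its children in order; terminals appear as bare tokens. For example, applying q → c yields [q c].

[e [t [f [p [q c]]]] & [e [t [f [p [q c]]]] & [e [t [f [p [q id]]]] & [e [t [f [p [q id]]]]]]]]

e
t & e
f & e
p & e
q & e
c & e
c & t & e
c & f & e
c & p & e
c & q & e
c & c & e
c & c & t & e
c & c & f & e
c & c & p & e
c & c & q & e
c & c & id & e
c & c & id & t
c & c & id & f
c & c & id & p
c & c & id & q
c & c & id & id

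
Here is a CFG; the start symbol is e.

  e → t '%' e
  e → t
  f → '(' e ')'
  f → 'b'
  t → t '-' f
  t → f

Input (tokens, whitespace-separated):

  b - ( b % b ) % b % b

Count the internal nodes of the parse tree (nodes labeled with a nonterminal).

17

[e [t [t [f b]] - [f ( [e [t [f b]] % [e [t [f b]]]] )]] % [e [t [f b]] % [e [t [f b]]]]]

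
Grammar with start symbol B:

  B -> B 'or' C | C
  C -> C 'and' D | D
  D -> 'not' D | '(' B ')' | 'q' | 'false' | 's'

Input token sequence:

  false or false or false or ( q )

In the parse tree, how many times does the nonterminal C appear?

5

[B [B [B [B [C [D false]]] or [C [D false]]] or [C [D false]]] or [C [D ( [B [C [D q]]] )]]]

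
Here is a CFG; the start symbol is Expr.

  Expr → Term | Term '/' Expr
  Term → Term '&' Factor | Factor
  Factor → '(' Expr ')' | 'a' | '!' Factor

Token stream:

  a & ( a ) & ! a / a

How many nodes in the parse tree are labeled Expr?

3

[Expr [Term [Term [Term [Factor a]] & [Factor ( [Expr [Term [Factor a]]] )]] & [Factor ! [Factor a]]] / [Expr [Term [Factor a]]]]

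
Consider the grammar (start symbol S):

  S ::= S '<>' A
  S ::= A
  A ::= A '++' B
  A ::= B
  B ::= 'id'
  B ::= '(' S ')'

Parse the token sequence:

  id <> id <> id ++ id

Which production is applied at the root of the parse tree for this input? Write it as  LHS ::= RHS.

[S [S [S [A [B id]]] <> [A [B id]]] <> [A [A [B id]] ++ [B id]]]

S ::= S '<>' A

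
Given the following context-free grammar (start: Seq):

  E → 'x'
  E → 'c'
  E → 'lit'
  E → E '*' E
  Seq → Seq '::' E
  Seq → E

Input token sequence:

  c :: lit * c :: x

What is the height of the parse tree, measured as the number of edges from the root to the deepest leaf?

[Seq [Seq [Seq [E c]] :: [E [E lit] * [E c]]] :: [E x]]

4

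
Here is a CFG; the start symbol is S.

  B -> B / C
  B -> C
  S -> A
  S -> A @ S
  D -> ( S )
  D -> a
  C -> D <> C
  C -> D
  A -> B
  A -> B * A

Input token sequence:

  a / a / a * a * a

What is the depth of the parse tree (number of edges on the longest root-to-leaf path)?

[S [A [B [B [B [C [D a]]] / [C [D a]]] / [C [D a]]] * [A [B [C [D a]]] * [A [B [C [D a]]]]]]]

7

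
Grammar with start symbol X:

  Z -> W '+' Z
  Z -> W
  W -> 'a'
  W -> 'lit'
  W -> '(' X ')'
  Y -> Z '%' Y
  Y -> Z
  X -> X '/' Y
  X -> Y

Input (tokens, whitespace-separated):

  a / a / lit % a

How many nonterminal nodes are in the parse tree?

15

[X [X [X [Y [Z [W a]]]] / [Y [Z [W a]]]] / [Y [Z [W lit]] % [Y [Z [W a]]]]]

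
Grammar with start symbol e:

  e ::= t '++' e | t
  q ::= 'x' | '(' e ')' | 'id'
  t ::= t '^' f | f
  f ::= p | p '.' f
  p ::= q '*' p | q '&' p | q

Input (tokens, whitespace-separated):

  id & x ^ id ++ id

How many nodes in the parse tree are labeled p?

[e [t [t [f [p [q id] & [p [q x]]]]] ^ [f [p [q id]]]] ++ [e [t [f [p [q id]]]]]]

4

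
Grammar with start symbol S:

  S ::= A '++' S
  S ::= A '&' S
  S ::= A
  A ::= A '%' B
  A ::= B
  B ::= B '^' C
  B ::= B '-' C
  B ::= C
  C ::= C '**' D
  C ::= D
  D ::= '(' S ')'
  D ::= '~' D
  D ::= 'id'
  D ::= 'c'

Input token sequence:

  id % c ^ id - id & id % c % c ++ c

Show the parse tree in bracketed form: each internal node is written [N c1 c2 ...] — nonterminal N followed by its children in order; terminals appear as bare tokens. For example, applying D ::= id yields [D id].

[S [A [A [B [C [D id]]]] % [B [B [B [C [D c]]] ^ [C [D id]]] - [C [D id]]]] & [S [A [A [A [B [C [D id]]]] % [B [C [D c]]]] % [B [C [D c]]]] ++ [S [A [B [C [D c]]]]]]]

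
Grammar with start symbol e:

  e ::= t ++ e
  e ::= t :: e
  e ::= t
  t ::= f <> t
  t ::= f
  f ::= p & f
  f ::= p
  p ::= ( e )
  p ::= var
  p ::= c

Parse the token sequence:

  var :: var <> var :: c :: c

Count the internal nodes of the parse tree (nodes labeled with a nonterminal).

19

[e [t [f [p var]]] :: [e [t [f [p var]] <> [t [f [p var]]]] :: [e [t [f [p c]]] :: [e [t [f [p c]]]]]]]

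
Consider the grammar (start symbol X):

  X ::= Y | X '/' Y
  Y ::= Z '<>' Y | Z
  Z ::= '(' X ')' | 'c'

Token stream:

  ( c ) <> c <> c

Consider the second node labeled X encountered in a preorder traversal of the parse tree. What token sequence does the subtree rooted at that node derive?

c

[X [Y [Z ( [X [Y [Z c]]] )] <> [Y [Z c] <> [Y [Z c]]]]]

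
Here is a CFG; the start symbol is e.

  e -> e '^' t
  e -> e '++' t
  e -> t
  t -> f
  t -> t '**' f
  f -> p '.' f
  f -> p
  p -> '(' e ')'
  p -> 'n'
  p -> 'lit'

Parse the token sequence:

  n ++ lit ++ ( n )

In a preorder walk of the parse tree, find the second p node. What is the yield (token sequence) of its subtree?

[e [e [e [t [f [p n]]]] ++ [t [f [p lit]]]] ++ [t [f [p ( [e [t [f [p n]]]] )]]]]

lit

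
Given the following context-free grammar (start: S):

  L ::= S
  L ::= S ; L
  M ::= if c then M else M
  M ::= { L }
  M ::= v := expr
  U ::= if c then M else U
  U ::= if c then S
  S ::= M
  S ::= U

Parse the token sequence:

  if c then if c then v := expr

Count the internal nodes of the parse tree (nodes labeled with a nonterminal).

6

[S [U if c then [S [U if c then [S [M v := expr]]]]]]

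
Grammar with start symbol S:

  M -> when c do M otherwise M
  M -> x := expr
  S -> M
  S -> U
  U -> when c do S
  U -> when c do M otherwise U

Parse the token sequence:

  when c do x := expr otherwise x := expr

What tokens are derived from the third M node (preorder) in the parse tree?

x := expr

[S [M when c do [M x := expr] otherwise [M x := expr]]]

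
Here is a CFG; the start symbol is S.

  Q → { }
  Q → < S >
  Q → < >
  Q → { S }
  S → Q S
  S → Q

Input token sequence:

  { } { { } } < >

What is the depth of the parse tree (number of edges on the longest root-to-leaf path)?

[S [Q { }] [S [Q { [S [Q { }]] }] [S [Q < >]]]]

5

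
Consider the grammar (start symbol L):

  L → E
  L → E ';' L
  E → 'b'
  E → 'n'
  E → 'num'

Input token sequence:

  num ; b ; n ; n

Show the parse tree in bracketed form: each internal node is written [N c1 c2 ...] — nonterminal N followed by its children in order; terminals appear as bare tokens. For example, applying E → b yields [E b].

L
E ; L
num ; L
num ; E ; L
num ; b ; L
num ; b ; E ; L
num ; b ; n ; L
num ; b ; n ; E
num ; b ; n ; n

[L [E num] ; [L [E b] ; [L [E n] ; [L [E n]]]]]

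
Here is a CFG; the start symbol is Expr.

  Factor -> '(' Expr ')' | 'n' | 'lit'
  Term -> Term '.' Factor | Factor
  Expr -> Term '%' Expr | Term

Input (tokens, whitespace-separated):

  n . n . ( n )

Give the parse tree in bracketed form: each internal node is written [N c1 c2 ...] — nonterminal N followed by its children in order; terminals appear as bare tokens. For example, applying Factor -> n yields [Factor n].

Expr
Term
Term . Factor
Term . Factor . Factor
Factor . Factor . Factor
n . Factor . Factor
n . n . Factor
n . n . ( Expr )
n . n . ( Term )
n . n . ( Factor )
n . n . ( n )

[Expr [Term [Term [Term [Factor n]] . [Factor n]] . [Factor ( [Expr [Term [Factor n]]] )]]]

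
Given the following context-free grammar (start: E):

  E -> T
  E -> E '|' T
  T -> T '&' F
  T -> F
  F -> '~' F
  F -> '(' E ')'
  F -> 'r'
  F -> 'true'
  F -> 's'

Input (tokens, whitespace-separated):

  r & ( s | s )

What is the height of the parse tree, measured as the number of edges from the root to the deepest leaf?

[E [T [T [F r]] & [F ( [E [E [T [F s]]] | [T [F s]]] )]]]

7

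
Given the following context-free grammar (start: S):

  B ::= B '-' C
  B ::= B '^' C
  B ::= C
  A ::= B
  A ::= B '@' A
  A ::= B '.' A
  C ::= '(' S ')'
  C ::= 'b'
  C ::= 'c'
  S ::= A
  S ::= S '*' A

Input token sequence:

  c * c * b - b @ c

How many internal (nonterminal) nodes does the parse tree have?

[S [S [S [A [B [C c]]]] * [A [B [C c]]]] * [A [B [B [C b]] - [C b]] @ [A [B [C c]]]]]

17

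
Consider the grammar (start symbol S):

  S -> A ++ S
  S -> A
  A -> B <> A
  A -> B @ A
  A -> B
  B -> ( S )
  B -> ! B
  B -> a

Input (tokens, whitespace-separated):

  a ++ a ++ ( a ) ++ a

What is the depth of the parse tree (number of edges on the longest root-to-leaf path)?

8

[S [A [B a]] ++ [S [A [B a]] ++ [S [A [B ( [S [A [B a]]] )]] ++ [S [A [B a]]]]]]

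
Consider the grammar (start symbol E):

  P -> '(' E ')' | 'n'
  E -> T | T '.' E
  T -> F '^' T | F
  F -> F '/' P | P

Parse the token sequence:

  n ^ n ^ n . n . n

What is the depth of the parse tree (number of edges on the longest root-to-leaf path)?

6

[E [T [F [P n]] ^ [T [F [P n]] ^ [T [F [P n]]]]] . [E [T [F [P n]]] . [E [T [F [P n]]]]]]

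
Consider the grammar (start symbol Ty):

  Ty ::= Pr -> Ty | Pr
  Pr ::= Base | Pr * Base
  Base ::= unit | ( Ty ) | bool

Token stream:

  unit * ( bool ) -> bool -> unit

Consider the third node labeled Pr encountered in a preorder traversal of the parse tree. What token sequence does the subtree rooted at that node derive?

bool

[Ty [Pr [Pr [Base unit]] * [Base ( [Ty [Pr [Base bool]]] )]] -> [Ty [Pr [Base bool]] -> [Ty [Pr [Base unit]]]]]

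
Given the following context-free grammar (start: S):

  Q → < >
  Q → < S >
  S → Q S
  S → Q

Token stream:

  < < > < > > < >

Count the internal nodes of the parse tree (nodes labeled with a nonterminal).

8

[S [Q < [S [Q < >] [S [Q < >]]] >] [S [Q < >]]]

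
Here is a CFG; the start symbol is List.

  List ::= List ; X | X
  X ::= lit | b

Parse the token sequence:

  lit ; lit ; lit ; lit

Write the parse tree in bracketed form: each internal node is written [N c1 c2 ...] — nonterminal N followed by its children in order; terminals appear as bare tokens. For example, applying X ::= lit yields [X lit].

List
List ; X
List ; X ; X
List ; X ; X ; X
X ; X ; X ; X
lit ; X ; X ; X
lit ; lit ; X ; X
lit ; lit ; lit ; X
lit ; lit ; lit ; lit

[List [List [List [List [X lit]] ; [X lit]] ; [X lit]] ; [X lit]]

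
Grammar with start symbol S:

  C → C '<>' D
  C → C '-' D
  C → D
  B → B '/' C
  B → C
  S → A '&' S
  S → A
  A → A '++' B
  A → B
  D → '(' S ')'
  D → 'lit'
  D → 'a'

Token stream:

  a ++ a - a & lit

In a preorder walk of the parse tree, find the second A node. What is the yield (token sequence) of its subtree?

a

[S [A [A [B [C [D a]]]] ++ [B [C [C [D a]] - [D a]]]] & [S [A [B [C [D lit]]]]]]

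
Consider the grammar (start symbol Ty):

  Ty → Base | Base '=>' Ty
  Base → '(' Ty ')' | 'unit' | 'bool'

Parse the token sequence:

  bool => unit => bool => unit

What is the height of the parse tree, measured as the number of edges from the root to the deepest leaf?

5

[Ty [Base bool] => [Ty [Base unit] => [Ty [Base bool] => [Ty [Base unit]]]]]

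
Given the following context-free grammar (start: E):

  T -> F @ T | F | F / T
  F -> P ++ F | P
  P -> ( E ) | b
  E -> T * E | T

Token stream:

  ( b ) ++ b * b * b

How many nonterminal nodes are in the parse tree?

[E [T [F [P ( [E [T [F [P b]]]] )] ++ [F [P b]]]] * [E [T [F [P b]]] * [E [T [F [P b]]]]]]

18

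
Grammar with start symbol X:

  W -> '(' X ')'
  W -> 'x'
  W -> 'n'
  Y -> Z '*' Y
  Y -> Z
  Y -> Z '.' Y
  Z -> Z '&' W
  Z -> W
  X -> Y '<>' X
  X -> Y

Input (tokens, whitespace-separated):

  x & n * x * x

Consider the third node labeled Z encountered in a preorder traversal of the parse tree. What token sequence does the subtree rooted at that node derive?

x

[X [Y [Z [Z [W x]] & [W n]] * [Y [Z [W x]] * [Y [Z [W x]]]]]]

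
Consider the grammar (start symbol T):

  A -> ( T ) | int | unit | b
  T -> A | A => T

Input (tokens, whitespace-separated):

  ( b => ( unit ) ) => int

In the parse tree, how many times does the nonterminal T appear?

5

[T [A ( [T [A b] => [T [A ( [T [A unit]] )]]] )] => [T [A int]]]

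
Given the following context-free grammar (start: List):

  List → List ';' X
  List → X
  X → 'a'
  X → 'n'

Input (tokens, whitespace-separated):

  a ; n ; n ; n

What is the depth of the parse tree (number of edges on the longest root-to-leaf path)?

5

[List [List [List [List [X a]] ; [X n]] ; [X n]] ; [X n]]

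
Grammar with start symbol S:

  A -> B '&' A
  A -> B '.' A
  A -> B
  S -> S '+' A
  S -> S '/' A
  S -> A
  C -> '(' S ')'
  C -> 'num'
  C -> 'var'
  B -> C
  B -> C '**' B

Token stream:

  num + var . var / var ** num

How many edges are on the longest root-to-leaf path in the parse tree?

[S [S [S [A [B [C num]]]] + [A [B [C var]] . [A [B [C var]]]]] / [A [B [C var] ** [B [C num]]]]]

6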